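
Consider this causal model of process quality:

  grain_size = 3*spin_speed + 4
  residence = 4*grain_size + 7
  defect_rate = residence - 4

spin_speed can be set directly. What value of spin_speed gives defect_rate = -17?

Substituting into the residence equation gives residence = 12*spin_speed + 23.
So defect_rate = 12*spin_speed + 19.
Solve 12*spin_speed + 19 = -17: spin_speed = (-17 - 19) / 12 = -3.

spin_speed = -3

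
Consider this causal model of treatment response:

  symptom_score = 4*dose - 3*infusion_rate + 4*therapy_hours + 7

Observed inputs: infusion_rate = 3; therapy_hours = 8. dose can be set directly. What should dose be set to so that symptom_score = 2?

dose = -7

Substituting into the symptom_score equation gives symptom_score = 4*dose + 30.
Solve 4*dose + 30 = 2: dose = (2 - 30) / 4 = -7.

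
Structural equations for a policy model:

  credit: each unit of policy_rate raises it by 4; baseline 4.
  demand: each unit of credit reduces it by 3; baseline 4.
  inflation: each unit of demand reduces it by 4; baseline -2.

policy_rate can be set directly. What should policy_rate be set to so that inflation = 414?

Substituting into the demand equation gives demand = -12*policy_rate - 8.
This gives inflation = 48*policy_rate + 30.
Solve 48*policy_rate + 30 = 414: policy_rate = (414 - 30) / 48 = 8.

policy_rate = 8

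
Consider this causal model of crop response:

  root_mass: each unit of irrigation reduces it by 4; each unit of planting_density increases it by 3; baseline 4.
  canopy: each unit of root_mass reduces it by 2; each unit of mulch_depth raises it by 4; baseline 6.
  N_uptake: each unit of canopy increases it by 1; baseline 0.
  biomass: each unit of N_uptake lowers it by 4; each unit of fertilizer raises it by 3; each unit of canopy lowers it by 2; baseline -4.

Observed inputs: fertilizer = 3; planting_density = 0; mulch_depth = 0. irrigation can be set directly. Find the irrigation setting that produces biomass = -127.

Substituting into the root_mass equation gives root_mass = -4*irrigation + 4.
Substituting into the canopy equation gives canopy = 8*irrigation - 2.
Substituting into the N_uptake equation gives N_uptake = 8*irrigation - 2.
This gives biomass = -48*irrigation + 17.
Solve -48*irrigation + 17 = -127: irrigation = (-127 - 17) / -48 = 3.

irrigation = 3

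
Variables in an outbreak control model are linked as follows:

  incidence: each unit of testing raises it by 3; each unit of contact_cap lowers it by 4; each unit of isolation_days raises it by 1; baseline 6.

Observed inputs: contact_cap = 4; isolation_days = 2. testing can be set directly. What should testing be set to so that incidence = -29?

testing = -7

Substituting into the incidence equation gives incidence = 3*testing - 8.
Solve 3*testing - 8 = -29: testing = (-29 + 8) / 3 = -7.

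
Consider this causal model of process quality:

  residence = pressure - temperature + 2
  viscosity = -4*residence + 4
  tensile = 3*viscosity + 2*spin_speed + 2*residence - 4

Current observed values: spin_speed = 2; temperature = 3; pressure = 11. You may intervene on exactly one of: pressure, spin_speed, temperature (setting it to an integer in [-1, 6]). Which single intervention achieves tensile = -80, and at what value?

Intervening on pressure: tensile = -10*pressure + 22. Reaching -80 requires pressure = 51/5, not an integer.
Intervening on spin_speed: with other inputs at their observed values, tensile = 2*spin_speed - 92. Solving for -80 gives spin_speed = 6, within [-1, 6].
Intervening on temperature: tensile = 10*temperature - 118. Reaching -80 requires temperature = 19/5, not an integer.

set spin_speed = 6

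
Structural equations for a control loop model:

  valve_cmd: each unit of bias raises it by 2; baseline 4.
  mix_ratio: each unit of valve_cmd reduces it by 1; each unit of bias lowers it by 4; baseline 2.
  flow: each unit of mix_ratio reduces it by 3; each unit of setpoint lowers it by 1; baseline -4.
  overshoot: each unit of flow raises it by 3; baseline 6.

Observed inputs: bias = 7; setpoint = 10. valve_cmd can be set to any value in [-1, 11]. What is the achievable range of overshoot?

Intervening on valve_cmd fixes its value directly, overriding its dependence on bias.
Substituting into the mix_ratio equation gives mix_ratio = -valve_cmd - 26.
Substituting into the flow equation gives flow = 3*valve_cmd + 64.
Substituting into the overshoot equation gives overshoot = 9*valve_cmd + 198.
Linear in valve_cmd, so extremes are at the endpoints: valve_cmd = -1 gives overshoot = 189; valve_cmd = 11 gives overshoot = 297.

189 to 297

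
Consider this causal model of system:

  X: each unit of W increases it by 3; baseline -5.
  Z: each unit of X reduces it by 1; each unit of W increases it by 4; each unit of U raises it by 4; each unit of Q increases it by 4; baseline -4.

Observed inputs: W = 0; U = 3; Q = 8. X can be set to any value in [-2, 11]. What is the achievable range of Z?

29 to 42

Intervening on X fixes its value directly, overriding its dependence on W.
Substituting into the Z equation gives Z = -X + 40.
Linear in X, so extremes are at the endpoints: X = -2 gives Z = 42; X = 11 gives Z = 29.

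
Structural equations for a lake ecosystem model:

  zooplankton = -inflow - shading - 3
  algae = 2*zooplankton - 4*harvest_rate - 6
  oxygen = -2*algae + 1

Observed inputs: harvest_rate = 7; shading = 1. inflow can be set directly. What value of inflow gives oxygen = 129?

Substituting into the zooplankton equation gives zooplankton = -inflow - 4.
This gives algae = -2*inflow - 42.
oxygen becomes 4*inflow + 85.
Solve 4*inflow + 85 = 129: inflow = (129 - 85) / 4 = 11.

inflow = 11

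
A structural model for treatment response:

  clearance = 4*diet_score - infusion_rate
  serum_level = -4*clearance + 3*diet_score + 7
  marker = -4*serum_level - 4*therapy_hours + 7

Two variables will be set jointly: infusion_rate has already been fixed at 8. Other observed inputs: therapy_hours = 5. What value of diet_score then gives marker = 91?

With infusion_rate held at 8:
Substituting into the clearance equation gives clearance = 4*diet_score - 8.
Substituting into the serum_level equation gives serum_level = -13*diet_score + 39.
Substituting into the marker equation gives marker = 52*diet_score - 169.
Solve 52*diet_score - 169 = 91: diet_score = (91 + 169) / 52 = 5.

diet_score = 5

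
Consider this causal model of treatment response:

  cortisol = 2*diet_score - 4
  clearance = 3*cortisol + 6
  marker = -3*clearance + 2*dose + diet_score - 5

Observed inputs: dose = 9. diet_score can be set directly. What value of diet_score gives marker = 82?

diet_score = -3

Substituting into the clearance equation gives clearance = 6*diet_score - 6.
marker becomes -17*diet_score + 31.
Solve -17*diet_score + 31 = 82: diet_score = (82 - 31) / -17 = -3.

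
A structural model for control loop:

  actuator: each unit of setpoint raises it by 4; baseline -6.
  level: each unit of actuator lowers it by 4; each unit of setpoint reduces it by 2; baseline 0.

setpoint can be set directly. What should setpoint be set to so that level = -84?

setpoint = 6

Substituting into the level equation gives level = -18*setpoint + 24.
Solve -18*setpoint + 24 = -84: setpoint = (-84 - 24) / -18 = 6.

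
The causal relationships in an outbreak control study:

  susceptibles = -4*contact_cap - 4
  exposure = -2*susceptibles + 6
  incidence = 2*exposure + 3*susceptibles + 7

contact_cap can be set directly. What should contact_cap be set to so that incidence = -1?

contact_cap = -6

Substituting into the exposure equation gives exposure = 8*contact_cap + 14.
Substituting into the incidence equation gives incidence = 4*contact_cap + 23.
Solve 4*contact_cap + 23 = -1: contact_cap = (-1 - 23) / 4 = -6.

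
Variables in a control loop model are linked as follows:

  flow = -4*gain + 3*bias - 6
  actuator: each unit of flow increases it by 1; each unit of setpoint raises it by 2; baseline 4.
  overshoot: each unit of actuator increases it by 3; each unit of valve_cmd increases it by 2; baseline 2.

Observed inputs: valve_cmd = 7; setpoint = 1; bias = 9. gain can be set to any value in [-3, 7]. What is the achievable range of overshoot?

Substituting into the flow equation gives flow = -4*gain + 21.
So actuator = -4*gain + 27.
Substituting into the overshoot equation gives overshoot = -12*gain + 97.
Linear in gain, so extremes are at the endpoints: gain = -3 gives overshoot = 133; gain = 7 gives overshoot = 13.

13 to 133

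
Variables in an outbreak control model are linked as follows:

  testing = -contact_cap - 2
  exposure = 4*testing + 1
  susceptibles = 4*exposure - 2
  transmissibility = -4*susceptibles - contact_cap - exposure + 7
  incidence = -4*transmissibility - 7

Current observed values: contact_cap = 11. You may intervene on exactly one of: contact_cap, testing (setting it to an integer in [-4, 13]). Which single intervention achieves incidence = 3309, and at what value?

Intervening on contact_cap: incidence = -268*contact_cap - 543. Reaching 3309 requires contact_cap = -963/67, not an integer.
Intervening on testing: with other inputs at their observed values, incidence = 272*testing + 45. Solving for 3309 gives testing = 12, within [-4, 13].

set testing = 12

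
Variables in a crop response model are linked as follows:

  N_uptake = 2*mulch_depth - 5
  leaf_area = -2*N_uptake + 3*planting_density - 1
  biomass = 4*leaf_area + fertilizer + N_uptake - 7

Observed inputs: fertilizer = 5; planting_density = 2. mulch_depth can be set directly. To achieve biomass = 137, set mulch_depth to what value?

Substituting into the leaf_area equation gives leaf_area = -4*mulch_depth + 15.
Substituting into the biomass equation gives biomass = -14*mulch_depth + 53.
Solve -14*mulch_depth + 53 = 137: mulch_depth = (137 - 53) / -14 = -6.

mulch_depth = -6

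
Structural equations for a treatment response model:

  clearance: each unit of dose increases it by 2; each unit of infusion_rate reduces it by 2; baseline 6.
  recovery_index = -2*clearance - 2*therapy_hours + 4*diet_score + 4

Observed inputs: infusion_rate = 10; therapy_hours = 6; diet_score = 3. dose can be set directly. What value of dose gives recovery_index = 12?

Substituting into the clearance equation gives clearance = 2*dose - 14.
Substituting into the recovery_index equation gives recovery_index = -4*dose + 32.
Solve -4*dose + 32 = 12: dose = (12 - 32) / -4 = 5.

dose = 5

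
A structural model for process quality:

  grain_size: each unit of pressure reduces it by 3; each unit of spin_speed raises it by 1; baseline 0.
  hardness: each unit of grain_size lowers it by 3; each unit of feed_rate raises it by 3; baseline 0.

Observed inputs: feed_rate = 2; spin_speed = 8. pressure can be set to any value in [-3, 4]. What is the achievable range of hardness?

Substituting into the grain_size equation gives grain_size = -3*pressure + 8.
This gives hardness = 9*pressure - 18.
Linear in pressure, so extremes are at the endpoints: pressure = -3 gives hardness = -45; pressure = 4 gives hardness = 18.

-45 to 18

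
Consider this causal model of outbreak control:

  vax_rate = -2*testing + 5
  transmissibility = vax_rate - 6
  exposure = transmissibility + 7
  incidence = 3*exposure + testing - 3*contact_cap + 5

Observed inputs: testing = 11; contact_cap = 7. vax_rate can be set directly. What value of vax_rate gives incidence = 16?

vax_rate = 6

Intervening on vax_rate fixes its value directly, overriding its dependence on testing.
Substituting into the exposure equation gives exposure = vax_rate + 1.
Substituting into the incidence equation gives incidence = 3*vax_rate - 2.
Solve 3*vax_rate - 2 = 16: vax_rate = (16 + 2) / 3 = 6.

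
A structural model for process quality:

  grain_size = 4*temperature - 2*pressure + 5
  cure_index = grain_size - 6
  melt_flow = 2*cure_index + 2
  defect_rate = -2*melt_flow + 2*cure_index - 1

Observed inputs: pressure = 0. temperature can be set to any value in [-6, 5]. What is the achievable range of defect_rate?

Substituting into the grain_size equation gives grain_size = 4*temperature + 5.
Substituting into the cure_index equation gives cure_index = 4*temperature - 1.
This gives melt_flow = 8*temperature.
This gives defect_rate = -8*temperature - 3.
Linear in temperature, so extremes are at the endpoints: temperature = -6 gives defect_rate = 45; temperature = 5 gives defect_rate = -43.

-43 to 45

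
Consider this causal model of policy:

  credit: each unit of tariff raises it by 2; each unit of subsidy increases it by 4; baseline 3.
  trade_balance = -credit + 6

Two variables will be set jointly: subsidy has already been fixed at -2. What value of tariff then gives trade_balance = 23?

tariff = -6

With subsidy held at -2:
Substituting into the credit equation gives credit = 2*tariff - 5.
trade_balance becomes -2*tariff + 11.
Solve -2*tariff + 11 = 23: tariff = (23 - 11) / -2 = -6.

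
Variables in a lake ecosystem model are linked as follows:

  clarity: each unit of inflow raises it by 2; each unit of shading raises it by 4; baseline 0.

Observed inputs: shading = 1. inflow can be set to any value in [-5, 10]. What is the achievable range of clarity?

-6 to 24

Substituting into the clarity equation gives clarity = 2*inflow + 4.
Linear in inflow, so extremes are at the endpoints: inflow = -5 gives clarity = -6; inflow = 10 gives clarity = 24.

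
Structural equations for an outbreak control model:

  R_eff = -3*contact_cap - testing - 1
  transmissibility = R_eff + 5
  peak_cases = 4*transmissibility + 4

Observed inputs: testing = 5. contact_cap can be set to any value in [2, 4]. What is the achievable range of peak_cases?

-48 to -24

Substituting into the R_eff equation gives R_eff = -3*contact_cap - 6.
Substituting into the transmissibility equation gives transmissibility = -3*contact_cap - 1.
peak_cases becomes -12*contact_cap.
Linear in contact_cap, so extremes are at the endpoints: contact_cap = 2 gives peak_cases = -24; contact_cap = 4 gives peak_cases = -48.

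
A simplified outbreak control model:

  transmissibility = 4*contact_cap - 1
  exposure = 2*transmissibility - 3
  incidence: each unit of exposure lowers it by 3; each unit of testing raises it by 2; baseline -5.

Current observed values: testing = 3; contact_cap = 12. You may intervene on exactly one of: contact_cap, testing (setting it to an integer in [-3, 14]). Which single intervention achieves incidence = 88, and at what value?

set contact_cap = -3

Intervening on contact_cap: with other inputs at their observed values, incidence = -24*contact_cap + 16. Solving for 88 gives contact_cap = -3, within [-3, 14].
Intervening on testing: incidence = 2*testing - 278. Reaching 88 requires testing = 183, outside [-3, 14].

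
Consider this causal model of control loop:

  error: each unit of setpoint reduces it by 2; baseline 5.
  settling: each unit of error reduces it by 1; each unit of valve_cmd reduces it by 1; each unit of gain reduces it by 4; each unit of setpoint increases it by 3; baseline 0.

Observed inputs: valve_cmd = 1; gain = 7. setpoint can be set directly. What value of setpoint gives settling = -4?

setpoint = 6

Substituting into the settling equation gives settling = 5*setpoint - 34.
Solve 5*setpoint - 34 = -4: setpoint = (-4 + 34) / 5 = 6.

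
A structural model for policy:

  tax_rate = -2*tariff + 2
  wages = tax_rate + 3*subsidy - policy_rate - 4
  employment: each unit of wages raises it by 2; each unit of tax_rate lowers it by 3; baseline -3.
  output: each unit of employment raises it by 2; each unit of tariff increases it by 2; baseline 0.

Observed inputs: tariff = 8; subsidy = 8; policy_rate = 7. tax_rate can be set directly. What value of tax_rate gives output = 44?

Intervening on tax_rate fixes its value directly, overriding its dependence on tariff.
Substituting into the wages equation gives wages = tax_rate + 13.
This gives employment = -tax_rate + 23.
Substituting into the output equation gives output = -2*tax_rate + 62.
Solve -2*tax_rate + 62 = 44: tax_rate = (44 - 62) / -2 = 9.

tax_rate = 9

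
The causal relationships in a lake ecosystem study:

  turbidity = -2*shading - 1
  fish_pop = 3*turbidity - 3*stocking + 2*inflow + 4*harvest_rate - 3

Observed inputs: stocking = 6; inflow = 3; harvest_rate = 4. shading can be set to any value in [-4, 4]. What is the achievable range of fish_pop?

-26 to 22

Substituting into the fish_pop equation gives fish_pop = -6*shading - 2.
Linear in shading, so extremes are at the endpoints: shading = -4 gives fish_pop = 22; shading = 4 gives fish_pop = -26.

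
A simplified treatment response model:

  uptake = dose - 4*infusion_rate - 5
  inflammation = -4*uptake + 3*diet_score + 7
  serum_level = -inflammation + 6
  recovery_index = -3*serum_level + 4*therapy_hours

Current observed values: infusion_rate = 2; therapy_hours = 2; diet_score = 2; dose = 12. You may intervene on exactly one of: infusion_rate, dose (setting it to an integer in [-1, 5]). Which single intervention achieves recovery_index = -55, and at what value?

set infusion_rate = 0

Intervening on infusion_rate: with other inputs at their observed values, recovery_index = 48*infusion_rate - 55. Solving for -55 gives infusion_rate = 0, within [-1, 5].
Intervening on dose: recovery_index = -12*dose + 185. Reaching -55 requires dose = 20, outside [-1, 5].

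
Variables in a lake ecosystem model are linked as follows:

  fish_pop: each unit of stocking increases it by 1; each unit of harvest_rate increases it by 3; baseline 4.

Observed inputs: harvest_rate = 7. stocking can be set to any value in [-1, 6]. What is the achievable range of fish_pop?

24 to 31

Substituting into the fish_pop equation gives fish_pop = stocking + 25.
Linear in stocking, so extremes are at the endpoints: stocking = -1 gives fish_pop = 24; stocking = 6 gives fish_pop = 31.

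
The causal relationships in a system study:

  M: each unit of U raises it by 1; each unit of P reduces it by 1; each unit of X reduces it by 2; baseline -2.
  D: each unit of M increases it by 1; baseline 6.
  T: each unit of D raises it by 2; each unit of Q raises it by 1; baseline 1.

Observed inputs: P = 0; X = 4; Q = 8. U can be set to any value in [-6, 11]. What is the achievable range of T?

-11 to 23

Substituting into the M equation gives M = U - 10.
Substituting into the D equation gives D = U - 4.
Substituting into the T equation gives T = 2*U + 1.
Linear in U, so extremes are at the endpoints: U = -6 gives T = -11; U = 11 gives T = 23.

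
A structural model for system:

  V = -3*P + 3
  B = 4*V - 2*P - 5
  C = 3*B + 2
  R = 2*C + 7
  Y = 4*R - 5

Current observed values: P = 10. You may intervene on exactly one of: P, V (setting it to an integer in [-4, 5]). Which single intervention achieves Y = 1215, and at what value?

set P = -3

Intervening on P: with other inputs at their observed values, Y = -336*P + 207. Solving for 1215 gives P = -3, within [-4, 5].
Intervening on V: Y = 96*V - 561. Reaching 1215 requires V = 37/2, not an integer.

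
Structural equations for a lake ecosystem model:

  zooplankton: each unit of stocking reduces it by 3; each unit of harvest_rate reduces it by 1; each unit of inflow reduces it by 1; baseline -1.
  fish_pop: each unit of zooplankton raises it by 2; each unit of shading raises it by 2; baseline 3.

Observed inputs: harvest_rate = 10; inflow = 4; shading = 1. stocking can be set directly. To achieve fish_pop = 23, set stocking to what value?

stocking = -8

Substituting into the zooplankton equation gives zooplankton = -3*stocking - 15.
This gives fish_pop = -6*stocking - 25.
Solve -6*stocking - 25 = 23: stocking = (23 + 25) / -6 = -8.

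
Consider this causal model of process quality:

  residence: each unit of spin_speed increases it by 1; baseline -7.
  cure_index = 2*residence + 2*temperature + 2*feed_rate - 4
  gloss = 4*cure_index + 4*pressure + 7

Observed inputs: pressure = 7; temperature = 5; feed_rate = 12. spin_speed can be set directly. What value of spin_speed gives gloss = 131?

Substituting into the cure_index equation gives cure_index = 2*spin_speed + 16.
Substituting into the gloss equation gives gloss = 8*spin_speed + 99.
Solve 8*spin_speed + 99 = 131: spin_speed = (131 - 99) / 8 = 4.

spin_speed = 4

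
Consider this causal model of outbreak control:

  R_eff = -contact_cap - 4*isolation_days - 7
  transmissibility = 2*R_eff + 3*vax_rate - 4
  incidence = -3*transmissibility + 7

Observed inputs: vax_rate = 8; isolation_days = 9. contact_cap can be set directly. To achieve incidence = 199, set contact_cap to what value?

contact_cap = -1

Substituting into the R_eff equation gives R_eff = -contact_cap - 43.
This gives transmissibility = -2*contact_cap - 66.
Substituting into the incidence equation gives incidence = 6*contact_cap + 205.
Solve 6*contact_cap + 205 = 199: contact_cap = (199 - 205) / 6 = -1.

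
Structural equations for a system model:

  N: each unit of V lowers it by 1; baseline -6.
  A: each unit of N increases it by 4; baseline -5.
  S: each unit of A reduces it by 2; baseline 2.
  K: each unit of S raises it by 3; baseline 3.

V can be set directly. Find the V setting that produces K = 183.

Substituting into the A equation gives A = -4*V - 29.
Substituting into the S equation gives S = 8*V + 60.
So K = 24*V + 183.
Solve 24*V + 183 = 183: V = (183 - 183) / 24 = 0.

V = 0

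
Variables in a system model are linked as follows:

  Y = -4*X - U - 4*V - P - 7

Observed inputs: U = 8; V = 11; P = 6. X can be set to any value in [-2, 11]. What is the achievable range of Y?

-109 to -57

Substituting into the Y equation gives Y = -4*X - 65.
Linear in X, so extremes are at the endpoints: X = -2 gives Y = -57; X = 11 gives Y = -109.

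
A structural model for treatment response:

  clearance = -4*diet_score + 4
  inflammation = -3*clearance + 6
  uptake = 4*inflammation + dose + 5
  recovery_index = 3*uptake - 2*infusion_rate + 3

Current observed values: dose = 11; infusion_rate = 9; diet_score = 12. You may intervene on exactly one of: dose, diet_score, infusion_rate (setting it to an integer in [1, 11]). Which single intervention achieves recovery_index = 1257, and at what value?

Intervening on dose: recovery_index = 3*dose + 1656. Reaching 1257 requires dose = -133, outside [1, 11].
Intervening on diet_score: with other inputs at their observed values, recovery_index = 144*diet_score - 39. Solving for 1257 gives diet_score = 9, within [1, 11].
Intervening on infusion_rate: recovery_index = -2*infusion_rate + 1707. Reaching 1257 requires infusion_rate = 225, outside [1, 11].

set diet_score = 9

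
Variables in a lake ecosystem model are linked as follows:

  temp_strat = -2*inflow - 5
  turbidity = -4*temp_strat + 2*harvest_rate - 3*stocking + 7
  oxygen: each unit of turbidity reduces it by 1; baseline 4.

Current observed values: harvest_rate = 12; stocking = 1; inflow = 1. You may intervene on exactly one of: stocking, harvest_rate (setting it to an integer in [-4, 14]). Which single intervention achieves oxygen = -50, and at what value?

set harvest_rate = 11

Intervening on stocking: oxygen = 3*stocking - 55. Reaching -50 requires stocking = 5/3, not an integer.
Intervening on harvest_rate: with other inputs at their observed values, oxygen = -2*harvest_rate - 28. Solving for -50 gives harvest_rate = 11, within [-4, 14].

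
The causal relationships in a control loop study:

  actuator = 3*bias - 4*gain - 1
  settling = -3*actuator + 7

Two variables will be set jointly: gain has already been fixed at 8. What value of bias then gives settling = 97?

With gain held at 8:
Substituting into the actuator equation gives actuator = 3*bias - 33.
This gives settling = -9*bias + 106.
Solve -9*bias + 106 = 97: bias = (97 - 106) / -9 = 1.

bias = 1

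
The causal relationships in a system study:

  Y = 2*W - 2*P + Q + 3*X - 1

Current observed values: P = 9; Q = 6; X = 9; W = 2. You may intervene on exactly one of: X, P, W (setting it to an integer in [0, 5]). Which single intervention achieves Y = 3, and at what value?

Intervening on X: with other inputs at their observed values, Y = 3*X - 9. Solving for 3 gives X = 4, within [0, 5].
Intervening on P: Y = -2*P + 36. Reaching 3 requires P = 33/2, not an integer.
Intervening on W: Y = 2*W + 14. Reaching 3 requires W = -11/2, not an integer.

set X = 4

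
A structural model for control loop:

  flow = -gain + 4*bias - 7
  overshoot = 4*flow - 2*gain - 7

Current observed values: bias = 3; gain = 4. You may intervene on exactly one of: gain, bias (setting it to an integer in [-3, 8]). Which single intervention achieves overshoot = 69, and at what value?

Intervening on gain: overshoot = -6*gain + 13. Reaching 69 requires gain = -28/3, not an integer.
Intervening on bias: with other inputs at their observed values, overshoot = 16*bias - 59. Solving for 69 gives bias = 8, within [-3, 8].

set bias = 8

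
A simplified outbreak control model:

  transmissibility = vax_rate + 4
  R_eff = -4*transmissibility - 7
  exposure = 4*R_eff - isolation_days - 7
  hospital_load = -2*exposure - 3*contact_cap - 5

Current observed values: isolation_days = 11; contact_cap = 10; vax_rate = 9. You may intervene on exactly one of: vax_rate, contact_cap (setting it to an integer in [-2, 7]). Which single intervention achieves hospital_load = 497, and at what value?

Intervening on vax_rate: hospital_load = 32*vax_rate + 185. Reaching 497 requires vax_rate = 39/4, not an integer.
Intervening on contact_cap: with other inputs at their observed values, hospital_load = -3*contact_cap + 503. Solving for 497 gives contact_cap = 2, within [-2, 7].

set contact_cap = 2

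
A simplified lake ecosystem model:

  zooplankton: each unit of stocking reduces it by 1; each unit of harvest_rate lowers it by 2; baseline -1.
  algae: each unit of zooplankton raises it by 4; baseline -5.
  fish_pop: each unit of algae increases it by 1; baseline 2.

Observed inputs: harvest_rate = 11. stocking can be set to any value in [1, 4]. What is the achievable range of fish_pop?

Substituting into the zooplankton equation gives zooplankton = -stocking - 23.
Substituting into the algae equation gives algae = -4*stocking - 97.
Substituting into the fish_pop equation gives fish_pop = -4*stocking - 95.
Linear in stocking, so extremes are at the endpoints: stocking = 1 gives fish_pop = -99; stocking = 4 gives fish_pop = -111.

-111 to -99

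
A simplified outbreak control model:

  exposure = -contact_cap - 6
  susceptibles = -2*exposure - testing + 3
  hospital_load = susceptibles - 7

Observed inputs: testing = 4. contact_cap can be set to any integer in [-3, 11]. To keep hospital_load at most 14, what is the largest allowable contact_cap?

Substituting into the susceptibles equation gives susceptibles = 2*contact_cap + 11.
Substituting into the hospital_load equation gives hospital_load = 2*contact_cap + 4.
Require 2*contact_cap + 4 ≤ 14, so contact_cap ≤ 5.
The largest integer in [-3, 11] satisfying this is 5.

contact_cap = 5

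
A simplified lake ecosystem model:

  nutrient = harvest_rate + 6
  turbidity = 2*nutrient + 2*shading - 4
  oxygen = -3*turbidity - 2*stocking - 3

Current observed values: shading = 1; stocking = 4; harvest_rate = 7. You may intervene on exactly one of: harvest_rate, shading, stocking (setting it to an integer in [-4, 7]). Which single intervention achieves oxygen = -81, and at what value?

set stocking = 3

Intervening on harvest_rate: oxygen = -6*harvest_rate - 41. Reaching -81 requires harvest_rate = 20/3, not an integer.
Intervening on shading: oxygen = -6*shading - 77. Reaching -81 requires shading = 2/3, not an integer.
Intervening on stocking: with other inputs at their observed values, oxygen = -2*stocking - 75. Solving for -81 gives stocking = 3, within [-4, 7].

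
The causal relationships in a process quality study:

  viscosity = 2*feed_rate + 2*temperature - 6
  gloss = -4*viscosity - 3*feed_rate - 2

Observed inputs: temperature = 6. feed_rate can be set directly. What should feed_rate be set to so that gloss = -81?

feed_rate = 5

Substituting into the viscosity equation gives viscosity = 2*feed_rate + 6.
This gives gloss = -11*feed_rate - 26.
Solve -11*feed_rate - 26 = -81: feed_rate = (-81 + 26) / -11 = 5.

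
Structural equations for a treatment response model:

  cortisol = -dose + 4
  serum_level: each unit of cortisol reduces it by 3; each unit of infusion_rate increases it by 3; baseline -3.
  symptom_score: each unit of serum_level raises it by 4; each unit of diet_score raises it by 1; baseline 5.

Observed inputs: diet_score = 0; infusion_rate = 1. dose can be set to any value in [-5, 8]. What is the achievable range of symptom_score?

-103 to 53

Substituting into the serum_level equation gives serum_level = 3*dose - 12.
This gives symptom_score = 12*dose - 43.
Linear in dose, so extremes are at the endpoints: dose = -5 gives symptom_score = -103; dose = 8 gives symptom_score = 53.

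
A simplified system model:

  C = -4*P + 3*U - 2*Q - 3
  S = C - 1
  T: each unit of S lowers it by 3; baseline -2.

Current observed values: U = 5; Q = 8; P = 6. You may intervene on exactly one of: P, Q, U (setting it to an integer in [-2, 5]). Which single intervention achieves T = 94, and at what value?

set U = 4

Intervening on P: T = 12*P + 13. Reaching 94 requires P = 27/4, not an integer.
Intervening on Q: T = 6*Q + 37. Reaching 94 requires Q = 19/2, not an integer.
Intervening on U: with other inputs at their observed values, T = -9*U + 130. Solving for 94 gives U = 4, within [-2, 5].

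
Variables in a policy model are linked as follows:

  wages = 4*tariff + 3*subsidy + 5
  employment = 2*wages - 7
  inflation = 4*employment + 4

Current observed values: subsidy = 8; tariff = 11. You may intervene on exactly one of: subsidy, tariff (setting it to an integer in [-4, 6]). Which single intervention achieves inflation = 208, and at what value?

set tariff = 0

Intervening on subsidy: inflation = 24*subsidy + 368. Reaching 208 requires subsidy = -20/3, not an integer.
Intervening on tariff: with other inputs at their observed values, inflation = 32*tariff + 208. Solving for 208 gives tariff = 0, within [-4, 6].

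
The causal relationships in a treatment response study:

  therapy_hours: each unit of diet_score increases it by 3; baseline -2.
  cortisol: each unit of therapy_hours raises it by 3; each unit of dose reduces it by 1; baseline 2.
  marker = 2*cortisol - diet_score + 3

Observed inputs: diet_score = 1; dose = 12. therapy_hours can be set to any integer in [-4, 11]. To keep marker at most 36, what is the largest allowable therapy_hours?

therapy_hours = 9

Intervening on therapy_hours fixes its value directly, overriding its dependence on diet_score.
Substituting into the cortisol equation gives cortisol = 3*therapy_hours - 10.
Substituting into the marker equation gives marker = 6*therapy_hours - 18.
Require 6*therapy_hours - 18 ≤ 36, so therapy_hours ≤ 9.
The largest integer in [-4, 11] satisfying this is 9.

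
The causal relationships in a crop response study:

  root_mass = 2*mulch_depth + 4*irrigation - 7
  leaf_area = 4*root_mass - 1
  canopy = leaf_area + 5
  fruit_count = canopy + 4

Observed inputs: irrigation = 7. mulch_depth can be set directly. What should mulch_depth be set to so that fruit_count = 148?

mulch_depth = 7

Substituting into the root_mass equation gives root_mass = 2*mulch_depth + 21.
leaf_area becomes 8*mulch_depth + 83.
Substituting into the canopy equation gives canopy = 8*mulch_depth + 88.
Substituting into the fruit_count equation gives fruit_count = 8*mulch_depth + 92.
Solve 8*mulch_depth + 92 = 148: mulch_depth = (148 - 92) / 8 = 7.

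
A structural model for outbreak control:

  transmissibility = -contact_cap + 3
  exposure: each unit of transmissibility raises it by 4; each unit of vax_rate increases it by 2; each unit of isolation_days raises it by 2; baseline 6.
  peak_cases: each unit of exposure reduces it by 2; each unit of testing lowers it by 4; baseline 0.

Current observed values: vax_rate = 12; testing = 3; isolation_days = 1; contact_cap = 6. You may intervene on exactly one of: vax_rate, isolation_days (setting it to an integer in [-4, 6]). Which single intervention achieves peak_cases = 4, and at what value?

Intervening on vax_rate: with other inputs at their observed values, peak_cases = -4*vax_rate - 4. Solving for 4 gives vax_rate = -2, within [-4, 6].
Intervening on isolation_days: peak_cases = -4*isolation_days - 48. Reaching 4 requires isolation_days = -13, outside [-4, 6].

set vax_rate = -2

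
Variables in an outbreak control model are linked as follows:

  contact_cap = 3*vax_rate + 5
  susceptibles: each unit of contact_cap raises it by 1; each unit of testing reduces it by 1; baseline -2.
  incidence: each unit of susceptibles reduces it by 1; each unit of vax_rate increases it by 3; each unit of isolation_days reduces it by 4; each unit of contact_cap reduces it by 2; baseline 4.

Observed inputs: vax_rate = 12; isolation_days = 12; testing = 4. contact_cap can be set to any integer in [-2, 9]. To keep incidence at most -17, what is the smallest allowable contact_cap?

Intervening on contact_cap fixes its value directly, overriding its dependence on vax_rate.
Substituting into the susceptibles equation gives susceptibles = contact_cap - 6.
This gives incidence = -3*contact_cap - 2.
Require -3*contact_cap - 2 ≤ -17, so contact_cap ≥ 5.
The smallest integer in [-2, 9] satisfying this is 5.

contact_cap = 5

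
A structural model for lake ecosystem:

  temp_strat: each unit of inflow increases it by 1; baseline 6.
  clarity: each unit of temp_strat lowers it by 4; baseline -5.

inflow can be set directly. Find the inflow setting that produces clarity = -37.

Substituting into the clarity equation gives clarity = -4*inflow - 29.
Solve -4*inflow - 29 = -37: inflow = (-37 + 29) / -4 = 2.

inflow = 2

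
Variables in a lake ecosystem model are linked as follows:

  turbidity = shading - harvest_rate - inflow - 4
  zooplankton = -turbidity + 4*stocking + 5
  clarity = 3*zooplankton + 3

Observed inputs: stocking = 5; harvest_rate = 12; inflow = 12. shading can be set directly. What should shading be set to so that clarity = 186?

shading = -8

Substituting into the turbidity equation gives turbidity = shading - 28.
Substituting into the zooplankton equation gives zooplankton = -shading + 53.
Substituting into the clarity equation gives clarity = -3*shading + 162.
Solve -3*shading + 162 = 186: shading = (186 - 162) / -3 = -8.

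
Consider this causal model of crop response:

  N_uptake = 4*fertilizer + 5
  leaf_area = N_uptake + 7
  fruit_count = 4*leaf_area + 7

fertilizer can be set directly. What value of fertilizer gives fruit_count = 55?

fertilizer = 0

Substituting into the leaf_area equation gives leaf_area = 4*fertilizer + 12.
This gives fruit_count = 16*fertilizer + 55.
Solve 16*fertilizer + 55 = 55: fertilizer = (55 - 55) / 16 = 0.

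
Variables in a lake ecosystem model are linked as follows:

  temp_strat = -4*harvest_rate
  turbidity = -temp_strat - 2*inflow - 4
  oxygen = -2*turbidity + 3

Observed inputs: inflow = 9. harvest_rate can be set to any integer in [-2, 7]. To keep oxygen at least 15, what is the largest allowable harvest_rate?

Substituting into the turbidity equation gives turbidity = 4*harvest_rate - 22.
Substituting into the oxygen equation gives oxygen = -8*harvest_rate + 47.
Require -8*harvest_rate + 47 ≥ 15, so harvest_rate ≤ 4.
The largest integer in [-2, 7] satisfying this is 4.

harvest_rate = 4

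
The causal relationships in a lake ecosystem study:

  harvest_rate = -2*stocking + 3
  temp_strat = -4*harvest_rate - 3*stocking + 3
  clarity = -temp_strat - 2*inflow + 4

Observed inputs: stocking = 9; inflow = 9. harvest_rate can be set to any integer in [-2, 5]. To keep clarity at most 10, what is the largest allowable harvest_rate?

Intervening on harvest_rate fixes its value directly, overriding its dependence on stocking.
Substituting into the temp_strat equation gives temp_strat = -4*harvest_rate - 24.
So clarity = 4*harvest_rate + 10.
Require 4*harvest_rate + 10 ≤ 10, so harvest_rate ≤ 0.
The largest integer in [-2, 5] satisfying this is 0.

harvest_rate = 0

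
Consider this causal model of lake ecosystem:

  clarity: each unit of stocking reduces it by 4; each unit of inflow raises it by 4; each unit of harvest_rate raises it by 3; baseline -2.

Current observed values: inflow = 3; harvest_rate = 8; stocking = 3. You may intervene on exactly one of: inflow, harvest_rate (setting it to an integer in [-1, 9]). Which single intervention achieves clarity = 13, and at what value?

set harvest_rate = 5

Intervening on inflow: clarity = 4*inflow + 10. Reaching 13 requires inflow = 3/4, not an integer.
Intervening on harvest_rate: with other inputs at their observed values, clarity = 3*harvest_rate - 2. Solving for 13 gives harvest_rate = 5, within [-1, 9].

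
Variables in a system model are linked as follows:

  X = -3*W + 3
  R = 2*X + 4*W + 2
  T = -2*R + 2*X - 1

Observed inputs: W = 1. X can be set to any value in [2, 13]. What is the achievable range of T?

-39 to -17

Intervening on X fixes its value directly, overriding its dependence on W.
Substituting into the R equation gives R = 2*X + 6.
This gives T = -2*X - 13.
Linear in X, so extremes are at the endpoints: X = 2 gives T = -17; X = 13 gives T = -39.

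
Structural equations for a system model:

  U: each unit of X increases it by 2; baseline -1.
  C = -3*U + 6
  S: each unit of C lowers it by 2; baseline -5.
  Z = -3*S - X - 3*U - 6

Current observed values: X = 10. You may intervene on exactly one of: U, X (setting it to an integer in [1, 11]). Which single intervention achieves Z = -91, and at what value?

Intervening on U: with other inputs at their observed values, Z = -21*U + 35. Solving for -91 gives U = 6, within [1, 11].
Intervening on X: Z = -43*X + 66. Reaching -91 requires X = 157/43, not an integer.

set U = 6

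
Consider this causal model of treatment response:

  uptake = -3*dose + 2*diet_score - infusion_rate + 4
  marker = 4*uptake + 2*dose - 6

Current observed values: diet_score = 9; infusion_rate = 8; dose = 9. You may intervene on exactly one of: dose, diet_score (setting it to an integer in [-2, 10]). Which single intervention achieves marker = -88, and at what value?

Intervening on dose: marker = -10*dose + 50. Reaching -88 requires dose = 69/5, not an integer.
Intervening on diet_score: with other inputs at their observed values, marker = 8*diet_score - 112. Solving for -88 gives diet_score = 3, within [-2, 10].

set diet_score = 3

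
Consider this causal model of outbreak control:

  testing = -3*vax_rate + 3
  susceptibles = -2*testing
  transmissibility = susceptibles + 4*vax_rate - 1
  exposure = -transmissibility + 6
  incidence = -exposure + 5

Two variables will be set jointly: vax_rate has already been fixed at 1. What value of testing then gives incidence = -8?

testing = 5

With vax_rate held at 1:
Intervening on testing fixes its value directly, overriding its dependence on vax_rate.
Substituting into the transmissibility equation gives transmissibility = -2*testing + 3.
Substituting into the exposure equation gives exposure = 2*testing + 3.
This gives incidence = -2*testing + 2.
Solve -2*testing + 2 = -8: testing = (-8 - 2) / -2 = 5.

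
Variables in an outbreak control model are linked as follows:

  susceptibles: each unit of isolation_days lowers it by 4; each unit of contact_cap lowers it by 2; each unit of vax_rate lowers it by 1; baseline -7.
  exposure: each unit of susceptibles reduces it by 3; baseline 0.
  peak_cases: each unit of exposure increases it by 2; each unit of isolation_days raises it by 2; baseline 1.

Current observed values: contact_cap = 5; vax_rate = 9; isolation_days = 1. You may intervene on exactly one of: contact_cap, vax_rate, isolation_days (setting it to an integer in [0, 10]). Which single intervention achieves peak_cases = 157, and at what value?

set isolation_days = 0

Intervening on contact_cap: peak_cases = 12*contact_cap + 123. Reaching 157 requires contact_cap = 17/6, not an integer.
Intervening on vax_rate: peak_cases = 6*vax_rate + 129. Reaching 157 requires vax_rate = 14/3, not an integer.
Intervening on isolation_days: with other inputs at their observed values, peak_cases = 26*isolation_days + 157. Solving for 157 gives isolation_days = 0, within [0, 10].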